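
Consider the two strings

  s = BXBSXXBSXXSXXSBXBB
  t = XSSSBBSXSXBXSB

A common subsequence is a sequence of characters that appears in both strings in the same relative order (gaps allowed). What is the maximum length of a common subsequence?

Match X (s #2, t #1); then B (s #3, t #5); then B (s #7, t #6); then S (s #8, t #7); then X (s #10, t #8); then S (s #11, t #9); then X (s #12, t #10); then X (s #13, t #12); then S (s #14, t #13); then B (s #18, t #14) — 10 characters in the same relative order in both, and the DP table's final entry dp[18][14] is also 10, so no common subsequence is longer.

10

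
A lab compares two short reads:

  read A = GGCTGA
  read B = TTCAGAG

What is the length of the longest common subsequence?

3

Let dp[i][j] be the LCS length of the first i bases of read A and the first j bases of read B. dp[i][j] = dp[i-1][j-1]+1 when the i-th and j-th bases match, else max(dp[i-1][j], dp[i][j-1]).
    ·  T  T  C  A  G  A  G
 ·  0  0  0  0  0  0  0  0
 G  0  0  0  0  0  1  1  1
 G  0  0  0  0  0  1  1  2
 C  0  0  0  1  1  1  1  2
 T  0  1  1  1  1  1  1  2
 G  0  1  1  1  1  2  2  2
 A  0  1  1  1  2  2  3  3
dp[6][7] = 3. One LCS (by backtracking along matches): CGA.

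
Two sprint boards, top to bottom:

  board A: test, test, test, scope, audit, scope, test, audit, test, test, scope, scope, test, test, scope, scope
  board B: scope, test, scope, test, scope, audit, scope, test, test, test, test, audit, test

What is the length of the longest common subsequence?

10

One common subsequence of length 10: test [1,2] → test [3,4] → scope [4,5] → audit [5,6] → scope [6,7] → test [7,8] → test [9,9] → test [10,10] → test [13,11] → test [14,13]. Since dp[16][13] = 10, nothing longer is possible.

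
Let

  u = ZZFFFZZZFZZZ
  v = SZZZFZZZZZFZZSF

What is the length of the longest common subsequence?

One common subsequence of length 9: Z at u[1]=v[3], Z at u[2]=v[4], F at u[3]=v[5], Z at u[6]=v[8], Z at u[7]=v[9], Z at u[8]=v[10], F at u[9]=v[11], Z at u[10]=v[12], Z at u[11]=v[13], and the DP table's final entry dp[12][15] is also 9, so no common subsequence is longer.

9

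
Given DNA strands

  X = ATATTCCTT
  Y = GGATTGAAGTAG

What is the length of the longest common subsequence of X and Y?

One common subsequence of length 4: A (X #1, Y #3) → T (X #2, Y #5) → A (X #3, Y #8) → T (X #4, Y #10). The LCS DP gives dp[9][12] = 4, so this is optimal.

4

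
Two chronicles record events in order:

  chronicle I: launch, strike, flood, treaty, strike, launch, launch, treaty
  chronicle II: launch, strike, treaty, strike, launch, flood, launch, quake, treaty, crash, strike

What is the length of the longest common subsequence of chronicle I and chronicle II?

7

One common subsequence of length 7: launch (chronicle I #1, chronicle II #1) → strike (chronicle I #2, chronicle II #2) → treaty (chronicle I #4, chronicle II #3) → strike (chronicle I #5, chronicle II #4) → launch (chronicle I #6, chronicle II #5) → launch (chronicle I #7, chronicle II #7) → treaty (chronicle I #8, chronicle II #9), and the DP table's final entry dp[8][11] is also 7, so no common subsequence is longer.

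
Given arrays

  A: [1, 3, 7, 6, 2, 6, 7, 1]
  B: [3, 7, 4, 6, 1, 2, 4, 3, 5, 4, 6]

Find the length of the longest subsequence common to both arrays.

Pick 3 [2,1], 7 [3,2], 6 [4,4], 2 [5,6], 6 [6,11]; all 5 values appear in both, in order, and the DP table's final entry dp[8][11] is also 5, so no common subsequence is longer.

5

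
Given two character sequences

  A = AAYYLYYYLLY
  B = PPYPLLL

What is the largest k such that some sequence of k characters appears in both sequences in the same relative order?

4

Match Y [3,3], L [5,5], L [9,6], L [10,7] — 4 characters in the same relative order in both, and the DP table's final entry dp[11][7] is also 4, so no common subsequence is longer.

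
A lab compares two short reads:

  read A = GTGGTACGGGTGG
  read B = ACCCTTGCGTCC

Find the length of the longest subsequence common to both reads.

5

One common subsequence of length 5: T [2,6] → G [3,7] → G [4,9] → T [5,10] → C [7,12]. dp[13][12] = 5 confirms this is the maximum.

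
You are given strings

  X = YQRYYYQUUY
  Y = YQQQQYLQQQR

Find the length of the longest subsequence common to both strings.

Let dp[i][j] be the LCS length of the first i characters of X and the first j characters of Y. dp[i][j] = dp[i-1][j-1]+1 when the i-th and j-th characters match, else max(dp[i-1][j], dp[i][j-1]).
    ·  Y  Q  Q  Q  Q  Y  L  Q  Q  Q  R
 ·  0  0  0  0  0  0  0  0  0  0  0  0
 Y  0  1  1  1  1  1  1  1  1  1  1  1
 Q  0  1  2  2  2  2  2  2  2  2  2  2
 R  0  1  2  2  2  2  2  2  2  2  2  3
 Y  0  1  2  2  2  2  3  3  3  3  3  3
 Y  0  1  2  2  2  2  3  3  3  3  3  3
 Y  0  1  2  2  2  2  3  3  3  3  3  3
 Q  0  1  2  3  3  3  3  3  4  4  4  4
 U  0  1  2  3  3  3  3  3  4  4  4  4
 U  0  1  2  3  3  3  3  3  4  4  4  4
 Y  0  1  2  3  3  3  4  4  4  4  4  4
dp[10][11] = 4. One LCS (by backtracking along matches): YQYQ.

4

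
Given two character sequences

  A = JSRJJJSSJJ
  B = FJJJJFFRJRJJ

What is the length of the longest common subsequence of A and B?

6

One common subsequence of length 6: J at A[1]=B[3], then J at A[4]=B[4], then J at A[5]=B[5], then J at A[6]=B[9], then J at A[9]=B[11], then J at A[10]=B[12], and the DP table's final entry dp[10][12] is also 6, so no common subsequence is longer.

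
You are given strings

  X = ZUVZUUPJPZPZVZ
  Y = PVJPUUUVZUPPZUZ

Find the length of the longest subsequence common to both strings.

8

One common subsequence of length 8: U [2,7] → V [3,8] → Z [4,9] → U [6,10] → P [7,11] → P [9,12] → Z [10,13] → Z [14,15]. Since dp[14][15] = 8, nothing longer is possible.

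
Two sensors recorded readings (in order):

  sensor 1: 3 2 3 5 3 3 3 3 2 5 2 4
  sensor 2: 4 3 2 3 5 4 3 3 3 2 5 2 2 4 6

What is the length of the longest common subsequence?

Taking 3 (sensor 1 #1, sensor 2 #2), 2 (sensor 1 #2, sensor 2 #3), 3 (sensor 1 #3, sensor 2 #4), 5 (sensor 1 #4, sensor 2 #5), 3 (sensor 1 #6, sensor 2 #7), 3 (sensor 1 #7, sensor 2 #8), 3 (sensor 1 #8, sensor 2 #9), 2 (sensor 1 #9, sensor 2 #10), 5 (sensor 1 #10, sensor 2 #11), 2 (sensor 1 #11, sensor 2 #13), 4 (sensor 1 #12, sensor 2 #14) gives a common subsequence of length 11. The LCS DP gives dp[12][15] = 11, so this is optimal.

11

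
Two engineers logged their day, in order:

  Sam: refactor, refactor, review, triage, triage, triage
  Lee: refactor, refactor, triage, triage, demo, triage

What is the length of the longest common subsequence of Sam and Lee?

5

Match refactor (Sam #1, Lee #1); then refactor (Sam #2, Lee #2); then triage (Sam #4, Lee #3); then triage (Sam #5, Lee #4); then triage (Sam #6, Lee #6) — 5 tasks in the same relative order in both. dp[6][6] = 5 confirms this is the maximum.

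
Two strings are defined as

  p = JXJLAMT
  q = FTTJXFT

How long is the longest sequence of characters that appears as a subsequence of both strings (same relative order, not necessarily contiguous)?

Let dp[i][j] be the LCS length of the first i characters of p and the first j characters of q. dp[i][j] = dp[i-1][j-1]+1 when the i-th and j-th characters match, else max(dp[i-1][j], dp[i][j-1]).
    ·  F  T  T  J  X  F  T
 ·  0  0  0  0  0  0  0  0
 J  0  0  0  0  1  1  1  1
 X  0  0  0  0  1  2  2  2
 J  0  0  0  0  1  2  2  2
 L  0  0  0  0  1  2  2  2
 A  0  0  0  0  1  2  2  2
 M  0  0  0  0  1  2  2  2
 T  0  0  1  1  1  2  2  3
dp[7][7] = 3. One LCS (by backtracking along matches): JXT.

3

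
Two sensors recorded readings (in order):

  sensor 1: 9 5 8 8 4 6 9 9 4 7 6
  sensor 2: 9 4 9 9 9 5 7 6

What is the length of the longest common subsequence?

6

Match 9 [1,1] → 4 [5,2] → 9 [7,4] → 9 [8,5] → 7 [10,7] → 6 [11,8] — 6 values in the same relative order in both, and the DP table's final entry dp[11][8] is also 6, so no common subsequence is longer.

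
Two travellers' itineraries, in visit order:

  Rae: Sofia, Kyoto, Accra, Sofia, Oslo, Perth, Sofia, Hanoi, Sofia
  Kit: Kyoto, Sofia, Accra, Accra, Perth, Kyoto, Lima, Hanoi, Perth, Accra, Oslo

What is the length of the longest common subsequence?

Pick Sofia at Rae[1]=Kit[2], Kyoto at Rae[2]=Kit[6], Accra at Rae[3]=Kit[10], Oslo at Rae[5]=Kit[11]; all 4 stops appear in both, in order, and the DP table's final entry dp[9][11] is also 4, so no common subsequence is longer.

4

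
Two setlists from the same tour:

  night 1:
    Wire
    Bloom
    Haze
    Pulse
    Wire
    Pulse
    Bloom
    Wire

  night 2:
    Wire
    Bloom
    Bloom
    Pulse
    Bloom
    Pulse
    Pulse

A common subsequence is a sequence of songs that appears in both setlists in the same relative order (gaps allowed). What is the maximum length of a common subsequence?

4

Taking Wire [1,1]; then Bloom [2,5]; then Pulse [4,6]; then Pulse [6,7] gives a common subsequence of length 4, and the DP table's final entry dp[8][7] is also 4, so no common subsequence is longer.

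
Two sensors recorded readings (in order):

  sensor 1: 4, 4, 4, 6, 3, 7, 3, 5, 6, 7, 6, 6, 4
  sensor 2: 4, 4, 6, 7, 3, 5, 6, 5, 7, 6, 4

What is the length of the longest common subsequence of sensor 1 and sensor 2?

Let dp[i][j] be the LCS length of the first i values of sensor 1 and the first j values of sensor 2. dp[i][j] = dp[i-1][j-1]+1 when the i-th and j-th values match, else max(dp[i-1][j], dp[i][j-1]).
    ·  4  4  6  7  3  5  6  5  7  6  4
 ·  0  0  0  0  0  0  0  0  0  0  0  0
 4  0  1  1  1  1  1  1  1  1  1  1  1
 4  0  1  2  2  2  2  2  2  2  2  2  2
 4  0  1  2  2  2  2  2  2  2  2  2  3
 6  0  1  2  3  3  3  3  3  3  3  3  3
 3  0  1  2  3  3  4  4  4  4  4  4  4
 7  0  1  2  3  4  4  4  4  4  5  5  5
 3  0  1  2  3  4  5  5  5  5  5  5  5
 5  0  1  2  3  4  5  6  6  6  6  6  6
 6  0  1  2  3  4  5  6  7  7  7  7  7
 7  0  1  2  3  4  5  6  7  7  8  8  8
 6  0  1  2  3  4  5  6  7  7  8  9  9
 6  0  1  2  3  4  5  6  7  7  8  9  9
 4  0  1  2  3  4  5  6  7  7  8  9 10
dp[13][11] = 10. One LCS (by backtracking along matches): 4, 4, 6, 7, 3, 5, 6, 7, 6, 4.

10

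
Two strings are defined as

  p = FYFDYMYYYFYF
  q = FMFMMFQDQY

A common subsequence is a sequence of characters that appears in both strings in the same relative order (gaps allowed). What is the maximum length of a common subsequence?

5

Match F [1,1], F [3,3], M [6,5], F [10,6], Y [11,10] — 5 characters in the same relative order in both. Since dp[12][10] = 5, nothing longer is possible.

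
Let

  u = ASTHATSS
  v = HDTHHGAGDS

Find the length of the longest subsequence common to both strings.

Pick T [3,3], H [4,5], A [5,7], S [8,10]; all 4 characters appear in both, in order. Since dp[8][10] = 4, nothing longer is possible.

4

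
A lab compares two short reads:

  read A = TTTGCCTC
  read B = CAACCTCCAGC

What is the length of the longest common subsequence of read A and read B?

Taking T [3,6], then C [5,7], then C [6,8], then C [8,11] gives a common subsequence of length 4. The LCS DP gives dp[8][11] = 4, so this is optimal.

4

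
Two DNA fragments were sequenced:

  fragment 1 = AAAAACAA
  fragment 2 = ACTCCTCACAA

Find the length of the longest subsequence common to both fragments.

Let dp[i][j] be the LCS length of the first i bases of fragment 1 and the first j bases of fragment 2. dp[i][j] = dp[i-1][j-1]+1 when the i-th and j-th bases match, else max(dp[i-1][j], dp[i][j-1]).
    ·  A  C  T  C  C  T  C  A  C  A  A
 ·  0  0  0  0  0  0  0  0  0  0  0  0
 A  0  1  1  1  1  1  1  1  1  1  1  1
 A  0  1  1  1  1  1  1  1  2  2  2  2
 A  0  1  1  1  1  1  1  1  2  2  3  3
 A  0  1  1  1  1  1  1  1  2  2  3  4
 A  0  1  1  1  1  1  1  1  2  2  3  4
 C  0  1  2  2  2  2  2  2  2  3  3  4
 A  0  1  2  2  2  2  2  2  3  3  4  4
 A  0  1  2  2  2  2  2  2  3  3  4  5
dp[8][11] = 5. One LCS (by backtracking along matches): AACAA.

5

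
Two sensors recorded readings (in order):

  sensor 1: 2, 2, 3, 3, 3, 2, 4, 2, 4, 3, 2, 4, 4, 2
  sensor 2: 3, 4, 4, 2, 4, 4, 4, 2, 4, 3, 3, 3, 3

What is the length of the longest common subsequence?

7

Taking 3 at sensor 1[3]=sensor 2[1], then 4 at sensor 1[7]=sensor 2[3], then 2 at sensor 1[8]=sensor 2[4], then 4 at sensor 1[9]=sensor 2[5], then 4 at sensor 1[12]=sensor 2[6], then 4 at sensor 1[13]=sensor 2[7], then 2 at sensor 1[14]=sensor 2[8] gives a common subsequence of length 7, and the DP table's final entry dp[14][13] is also 7, so no common subsequence is longer.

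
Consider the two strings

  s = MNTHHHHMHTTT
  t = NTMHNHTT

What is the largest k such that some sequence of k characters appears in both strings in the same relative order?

One common subsequence of length 6: N at s[2]=t[1]; then T at s[3]=t[2]; then H at s[4]=t[4]; then H at s[9]=t[6]; then T at s[11]=t[7]; then T at s[12]=t[8]. dp[12][8] = 6 confirms this is the maximum.

6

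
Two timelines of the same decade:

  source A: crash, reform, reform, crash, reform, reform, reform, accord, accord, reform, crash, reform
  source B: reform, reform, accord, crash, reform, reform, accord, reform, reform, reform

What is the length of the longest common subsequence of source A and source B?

Taking reform [2,1], reform [3,2], crash [4,4], reform [5,5], reform [6,6], reform [7,8], reform [10,9], reform [12,10] gives a common subsequence of length 8. The LCS DP gives dp[12][10] = 8, so this is optimal.

8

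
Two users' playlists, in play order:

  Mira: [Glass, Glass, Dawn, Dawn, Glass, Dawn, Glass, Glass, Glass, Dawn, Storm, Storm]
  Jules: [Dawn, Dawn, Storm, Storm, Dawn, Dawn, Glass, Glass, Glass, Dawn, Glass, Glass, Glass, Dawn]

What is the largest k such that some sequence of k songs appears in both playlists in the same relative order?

Taking Glass (Mira #1, Jules #7); then Glass (Mira #2, Jules #8); then Glass (Mira #5, Jules #9); then Dawn (Mira #6, Jules #10); then Glass (Mira #7, Jules #11); then Glass (Mira #8, Jules #12); then Glass (Mira #9, Jules #13); then Dawn (Mira #10, Jules #14) gives a common subsequence of length 8. Since dp[12][14] = 8, nothing longer is possible.

8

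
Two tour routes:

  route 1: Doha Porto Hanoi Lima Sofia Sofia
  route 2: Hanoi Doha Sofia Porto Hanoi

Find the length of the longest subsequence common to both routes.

3

Match Doha at route 1[1]=route 2[2], then Porto at route 1[2]=route 2[4], then Hanoi at route 1[3]=route 2[5] — 3 stops in the same relative order in both, and the DP table's final entry dp[6][5] is also 3, so no common subsequence is longer.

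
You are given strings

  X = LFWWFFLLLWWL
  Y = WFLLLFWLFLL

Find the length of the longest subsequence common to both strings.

7

Pick W (X #4, Y #1) → F (X #6, Y #2) → L (X #7, Y #3) → L (X #8, Y #4) → L (X #9, Y #5) → W (X #10, Y #7) → L (X #12, Y #11); all 7 characters appear in both, in order. The LCS DP gives dp[12][11] = 7, so this is optimal.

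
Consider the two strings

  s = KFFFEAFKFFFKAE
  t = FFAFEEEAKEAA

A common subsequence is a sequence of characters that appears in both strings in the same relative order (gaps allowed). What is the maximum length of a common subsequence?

7

Match F [2,1]; then F [3,2]; then F [4,4]; then E [5,7]; then A [6,8]; then K [8,9]; then A [13,12] — 7 characters in the same relative order in both. dp[14][12] = 7 confirms this is the maximum.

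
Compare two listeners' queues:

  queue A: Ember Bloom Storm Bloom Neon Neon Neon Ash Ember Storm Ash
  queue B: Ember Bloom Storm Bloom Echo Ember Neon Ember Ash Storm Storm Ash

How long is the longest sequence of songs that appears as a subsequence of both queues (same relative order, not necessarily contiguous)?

8

Match Ember [1,1] → Bloom [2,2] → Storm [3,3] → Bloom [4,4] → Neon [5,7] → Ash [8,9] → Storm [10,11] → Ash [11,12] — 8 songs in the same relative order in both. dp[11][12] = 8 confirms this is the maximum.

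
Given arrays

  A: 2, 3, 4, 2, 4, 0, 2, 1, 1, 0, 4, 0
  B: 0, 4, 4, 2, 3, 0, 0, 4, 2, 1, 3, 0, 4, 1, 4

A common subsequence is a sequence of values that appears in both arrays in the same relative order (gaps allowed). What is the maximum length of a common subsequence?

7

Pick 2 at A[1]=B[4], 3 at A[2]=B[5], 4 at A[3]=B[8], 2 at A[4]=B[9], 4 at A[5]=B[13], 1 at A[9]=B[14], 4 at A[11]=B[15]; all 7 values appear in both, in order. The LCS DP gives dp[12][15] = 7, so this is optimal.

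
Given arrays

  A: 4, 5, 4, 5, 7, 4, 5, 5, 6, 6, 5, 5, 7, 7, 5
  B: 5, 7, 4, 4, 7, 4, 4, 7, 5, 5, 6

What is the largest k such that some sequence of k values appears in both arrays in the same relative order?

7

Taking 4 [1,3], then 4 [3,4], then 7 [5,5], then 4 [6,7], then 5 [7,9], then 5 [8,10], then 6 [10,11] gives a common subsequence of length 7, and the DP table's final entry dp[15][11] is also 7, so no common subsequence is longer.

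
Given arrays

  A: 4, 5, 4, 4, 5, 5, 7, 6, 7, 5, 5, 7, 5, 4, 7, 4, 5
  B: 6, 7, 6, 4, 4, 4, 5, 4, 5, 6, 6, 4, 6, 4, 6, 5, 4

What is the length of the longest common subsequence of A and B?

9

Pick 4 at A[1]=B[4] → 4 at A[3]=B[5] → 4 at A[4]=B[6] → 5 at A[5]=B[7] → 5 at A[6]=B[9] → 6 at A[8]=B[11] → 4 at A[14]=B[12] → 4 at A[16]=B[14] → 5 at A[17]=B[16]; all 9 values appear in both, in order. The LCS DP gives dp[17][17] = 9, so this is optimal.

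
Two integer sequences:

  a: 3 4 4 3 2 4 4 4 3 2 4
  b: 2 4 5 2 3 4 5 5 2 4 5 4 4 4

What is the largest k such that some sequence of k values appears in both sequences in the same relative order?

7

Taking 3 [1,5], then 4 [2,6], then 2 [5,9], then 4 [6,10], then 4 [7,12], then 4 [8,13], then 4 [11,14] gives a common subsequence of length 7, and the DP table's final entry dp[11][14] is also 7, so no common subsequence is longer.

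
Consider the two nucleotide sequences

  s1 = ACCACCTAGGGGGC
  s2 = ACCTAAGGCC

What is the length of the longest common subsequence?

Pick A (s1 #1, s2 #1) → C (s1 #2, s2 #2) → C (s1 #3, s2 #3) → A (s1 #4, s2 #5) → A (s1 #8, s2 #6) → G (s1 #9, s2 #7) → G (s1 #10, s2 #8) → C (s1 #14, s2 #10); all 8 bases appear in both, in order. dp[14][10] = 8 confirms this is the maximum.

8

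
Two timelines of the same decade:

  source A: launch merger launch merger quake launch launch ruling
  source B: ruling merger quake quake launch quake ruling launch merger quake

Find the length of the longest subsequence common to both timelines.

Match launch (source A #1, source B #5), launch (source A #3, source B #8), merger (source A #4, source B #9), quake (source A #5, source B #10) — 4 events in the same relative order in both. The LCS DP gives dp[8][10] = 4, so this is optimal.

4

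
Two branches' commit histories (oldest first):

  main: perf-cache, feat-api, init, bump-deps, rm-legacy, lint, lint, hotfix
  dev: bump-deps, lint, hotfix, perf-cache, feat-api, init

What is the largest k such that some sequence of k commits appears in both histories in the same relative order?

Taking perf-cache [1,4], feat-api [2,5], init [3,6] gives a common subsequence of length 3. The LCS DP gives dp[8][6] = 3, so this is optimal.

3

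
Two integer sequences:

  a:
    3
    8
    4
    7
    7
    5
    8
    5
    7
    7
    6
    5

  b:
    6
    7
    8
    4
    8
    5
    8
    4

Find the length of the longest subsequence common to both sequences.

4

Pick 8 (a #2, b #3), then 4 (a #3, b #4), then 5 (a #6, b #6), then 8 (a #7, b #7); all 4 values appear in both, in order. Since dp[12][8] = 4, nothing longer is possible.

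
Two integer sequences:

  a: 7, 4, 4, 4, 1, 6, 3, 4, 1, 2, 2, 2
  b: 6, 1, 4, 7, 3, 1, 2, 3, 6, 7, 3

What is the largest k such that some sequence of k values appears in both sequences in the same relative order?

Pick 7 [1,4] → 1 [5,6] → 6 [6,9] → 3 [7,11]; all 4 values appear in both, in order. The LCS DP gives dp[12][11] = 4, so this is optimal.

4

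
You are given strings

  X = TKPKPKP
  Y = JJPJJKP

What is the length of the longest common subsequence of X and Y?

3

Pick P at X[3]=Y[3]; then K at X[6]=Y[6]; then P at X[7]=Y[7]; all 3 characters appear in both, in order. Since dp[7][7] = 3, nothing longer is possible.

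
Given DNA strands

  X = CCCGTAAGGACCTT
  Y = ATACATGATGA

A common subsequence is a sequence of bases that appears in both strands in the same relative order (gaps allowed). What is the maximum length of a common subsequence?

6

Match T [5,2], then A [6,3], then A [7,5], then G [8,7], then G [9,10], then A [10,11] — 6 bases in the same relative order in both. dp[14][11] = 6 confirms this is the maximum.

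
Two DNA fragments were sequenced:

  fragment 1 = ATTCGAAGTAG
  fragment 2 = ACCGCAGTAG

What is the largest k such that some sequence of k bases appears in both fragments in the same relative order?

Let dp[i][j] be the LCS length of the first i bases of fragment 1 and the first j bases of fragment 2. dp[i][j] = dp[i-1][j-1]+1 when the i-th and j-th bases match, else max(dp[i-1][j], dp[i][j-1]).
    ·  A  C  C  G  C  A  G  T  A  G
 ·  0  0  0  0  0  0  0  0  0  0  0
 A  0  1  1  1  1  1  1  1  1  1  1
 T  0  1  1  1  1  1  1  1  2  2  2
 T  0  1  1  1  1  1  1  1  2  2  2
 C  0  1  2  2  2  2  2  2  2  2  2
 G  0  1  2  2  3  3  3  3  3  3  3
 A  0  1  2  2  3  3  4  4  4  4  4
 A  0  1  2  2  3  3  4  4  4  5  5
 G  0  1  2  2  3  3  4  5  5  5  6
 T  0  1  2  2  3  3  4  5  6  6  6
 A  0  1  2  2  3  3  4  5  6  7  7
 G  0  1  2  2  3  3  4  5  6  7  8
dp[11][10] = 8. One LCS (by backtracking along matches): ACGAGTAG.

8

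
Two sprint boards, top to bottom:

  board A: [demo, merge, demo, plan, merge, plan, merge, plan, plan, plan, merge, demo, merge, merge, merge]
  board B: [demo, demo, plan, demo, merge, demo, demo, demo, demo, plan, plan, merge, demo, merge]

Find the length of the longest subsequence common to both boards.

9

Taking demo [1,1]; then demo [3,2]; then plan [4,3]; then merge [5,5]; then plan [9,10]; then plan [10,11]; then merge [11,12]; then demo [12,13]; then merge [15,14] gives a common subsequence of length 9. The LCS DP gives dp[15][14] = 9, so this is optimal.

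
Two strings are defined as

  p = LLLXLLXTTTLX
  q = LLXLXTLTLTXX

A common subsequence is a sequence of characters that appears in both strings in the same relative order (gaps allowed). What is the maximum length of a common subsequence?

Match L at p[2]=q[1]; then L at p[3]=q[2]; then X at p[4]=q[3]; then L at p[6]=q[4]; then X at p[7]=q[5]; then T at p[8]=q[6]; then T at p[9]=q[8]; then T at p[10]=q[10]; then X at p[12]=q[12] — 9 characters in the same relative order in both. The LCS DP gives dp[12][12] = 9, so this is optimal.

9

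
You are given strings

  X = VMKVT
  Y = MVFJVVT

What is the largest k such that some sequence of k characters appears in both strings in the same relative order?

Match V (X #1, Y #5) → V (X #4, Y #6) → T (X #5, Y #7) — 3 characters in the same relative order in both, and the DP table's final entry dp[5][7] is also 3, so no common subsequence is longer.

3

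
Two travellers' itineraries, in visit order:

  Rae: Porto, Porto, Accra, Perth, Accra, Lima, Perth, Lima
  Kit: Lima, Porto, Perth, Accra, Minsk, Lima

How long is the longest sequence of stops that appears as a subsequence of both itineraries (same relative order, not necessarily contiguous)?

4

One common subsequence of length 4: Porto (Rae #2, Kit #2); then Perth (Rae #4, Kit #3); then Accra (Rae #5, Kit #4); then Lima (Rae #8, Kit #6). The LCS DP gives dp[8][6] = 4, so this is optimal.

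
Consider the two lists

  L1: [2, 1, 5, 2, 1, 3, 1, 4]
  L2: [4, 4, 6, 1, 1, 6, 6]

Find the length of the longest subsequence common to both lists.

Match 1 (L1 #2, L2 #4), then 1 (L1 #5, L2 #5) — 2 values in the same relative order in both. dp[8][7] = 2 confirms this is the maximum.

2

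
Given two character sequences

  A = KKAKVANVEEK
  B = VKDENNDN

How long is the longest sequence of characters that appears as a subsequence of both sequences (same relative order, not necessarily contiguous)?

2

Taking K [1,2], then N [7,8] gives a common subsequence of length 2. Since dp[11][8] = 2, nothing longer is possible.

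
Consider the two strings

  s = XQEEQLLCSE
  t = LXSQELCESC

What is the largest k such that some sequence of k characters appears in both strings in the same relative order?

Pick X [1,2], then Q [2,4], then E [4,5], then L [7,6], then C [8,7], then S [9,9]; all 6 characters appear in both, in order. Since dp[10][10] = 6, nothing longer is possible.

6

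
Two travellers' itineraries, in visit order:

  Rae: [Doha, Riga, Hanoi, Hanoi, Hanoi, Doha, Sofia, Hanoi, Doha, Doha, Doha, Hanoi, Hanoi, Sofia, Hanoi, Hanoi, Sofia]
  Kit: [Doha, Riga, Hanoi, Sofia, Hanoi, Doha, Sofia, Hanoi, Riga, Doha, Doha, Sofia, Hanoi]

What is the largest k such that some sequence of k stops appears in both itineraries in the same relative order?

Match Doha [1,1], then Riga [2,2], then Hanoi [3,3], then Hanoi [5,5], then Doha [6,6], then Sofia [7,7], then Hanoi [8,8], then Doha [10,10], then Doha [11,11], then Sofia [14,12], then Hanoi [16,13] — 11 stops in the same relative order in both, and the DP table's final entry dp[17][13] is also 11, so no common subsequence is longer.

11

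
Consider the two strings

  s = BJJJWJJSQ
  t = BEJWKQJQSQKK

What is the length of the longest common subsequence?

Let dp[i][j] be the LCS length of the first i characters of s and the first j characters of t. dp[i][j] = dp[i-1][j-1]+1 when the i-th and j-th characters match, else max(dp[i-1][j], dp[i][j-1]).
    ·  B  E  J  W  K  Q  J  Q  S  Q  K  K
 ·  0  0  0  0  0  0  0  0  0  0  0  0  0
 B  0  1  1  1  1  1  1  1  1  1  1  1  1
 J  0  1  1  2  2  2  2  2  2  2  2  2  2
 J  0  1  1  2  2  2  2  3  3  3  3  3  3
 J  0  1  1  2  2  2  2  3  3  3  3  3  3
 W  0  1  1  2  3  3  3  3  3  3  3  3  3
 J  0  1  1  2  3  3  3  4  4  4  4  4  4
 J  0  1  1  2  3  3  3  4  4  4  4  4  4
 S  0  1  1  2  3  3  3  4  4  5  5  5  5
 Q  0  1  1  2  3  3  4  4  5  5  6  6  6
dp[9][12] = 6. One LCS (by backtracking along matches): BJWJSQ.

6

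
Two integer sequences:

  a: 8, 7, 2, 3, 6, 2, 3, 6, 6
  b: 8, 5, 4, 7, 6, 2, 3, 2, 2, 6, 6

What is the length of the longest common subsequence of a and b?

Let dp[i][j] be the LCS length of the first i values of a and the first j values of b. dp[i][j] = dp[i-1][j-1]+1 when the i-th and j-th values match, else max(dp[i-1][j], dp[i][j-1]).
    ·  8  5  4  7  6  2  3  2  2  6  6
 ·  0  0  0  0  0  0  0  0  0  0  0  0
 8  0  1  1  1  1  1  1  1  1  1  1  1
 7  0  1  1  1  2  2  2  2  2  2  2  2
 2  0  1  1  1  2  2  3  3  3  3  3  3
 3  0  1  1  1  2  2  3  4  4  4  4  4
 6  0  1  1  1  2  3  3  4  4  4  5  5
 2  0  1  1  1  2  3  4  4  5  5  5  5
 3  0  1  1  1  2  3  4  5  5  5  5  5
 6  0  1  1  1  2  3  4  5  5  5  6  6
 6  0  1  1  1  2  3  4  5  5  5  6  7
dp[9][11] = 7. One LCS (by backtracking along matches): 8, 7, 2, 3, 2, 6, 6.

7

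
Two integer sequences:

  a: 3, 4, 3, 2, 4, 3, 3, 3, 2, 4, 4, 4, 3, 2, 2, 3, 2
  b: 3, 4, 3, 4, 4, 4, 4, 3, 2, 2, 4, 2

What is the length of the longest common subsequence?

Pick 3 [1,1]; then 4 [2,2]; then 3 [3,3]; then 4 [5,4]; then 4 [10,5]; then 4 [11,6]; then 4 [12,7]; then 3 [13,8]; then 2 [14,9]; then 2 [15,10]; then 2 [17,12]; all 11 values appear in both, in order, and the DP table's final entry dp[17][12] is also 11, so no common subsequence is longer.

11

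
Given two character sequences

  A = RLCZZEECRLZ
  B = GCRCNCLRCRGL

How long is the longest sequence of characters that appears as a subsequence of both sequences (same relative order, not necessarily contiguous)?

Pick R (A #1, B #3) → L (A #2, B #7) → C (A #8, B #9) → R (A #9, B #10) → L (A #10, B #12); all 5 characters appear in both, in order. Since dp[11][12] = 5, nothing longer is possible.

5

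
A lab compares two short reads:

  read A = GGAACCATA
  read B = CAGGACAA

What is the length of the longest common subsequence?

Match G at read A[1]=read B[3], G at read A[2]=read B[4], A at read A[4]=read B[5], C at read A[6]=read B[6], A at read A[7]=read B[7], A at read A[9]=read B[8] — 6 bases in the same relative order in both. Since dp[9][8] = 6, nothing longer is possible.

6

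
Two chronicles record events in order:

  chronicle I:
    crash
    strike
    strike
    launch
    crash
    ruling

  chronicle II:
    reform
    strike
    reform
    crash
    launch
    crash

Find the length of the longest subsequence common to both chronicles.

3

Taking crash (chronicle I #1, chronicle II #4) → launch (chronicle I #4, chronicle II #5) → crash (chronicle I #5, chronicle II #6) gives a common subsequence of length 3, and the DP table's final entry dp[6][6] is also 3, so no common subsequence is longer.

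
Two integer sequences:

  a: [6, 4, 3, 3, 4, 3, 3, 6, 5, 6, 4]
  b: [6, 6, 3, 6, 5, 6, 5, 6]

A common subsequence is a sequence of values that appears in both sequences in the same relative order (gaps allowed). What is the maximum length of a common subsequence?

Let dp[i][j] be the LCS length of the first i values of a and the first j values of b. dp[i][j] = dp[i-1][j-1]+1 when the i-th and j-th values match, else max(dp[i-1][j], dp[i][j-1]).
    ·  6  6  3  6  5  6  5  6
 ·  0  0  0  0  0  0  0  0  0
 6  0  1  1  1  1  1  1  1  1
 4  0  1  1  1  1  1  1  1  1
 3  0  1  1  2  2  2  2  2  2
 3  0  1  1  2  2  2  2  2  2
 4  0  1  1  2  2  2  2  2  2
 3  0  1  1  2  2  2  2  2  2
 3  0  1  1  2  2  2  2  2  2
 6  0  1  2  2  3  3  3  3  3
 5  0  1  2  2  3  4  4  4  4
 6  0  1  2  2  3  4  5  5  5
 4  0  1  2  2  3  4  5  5  5
dp[11][8] = 5. One LCS (by backtracking along matches): 6, 3, 6, 5, 6.

5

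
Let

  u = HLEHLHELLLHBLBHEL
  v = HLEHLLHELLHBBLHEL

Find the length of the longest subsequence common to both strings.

Pick H (u #1, v #1) → L (u #2, v #2) → E (u #3, v #3) → H (u #4, v #4) → L (u #5, v #6) → H (u #6, v #7) → E (u #7, v #8) → L (u #9, v #9) → L (u #10, v #10) → H (u #11, v #11) → B (u #12, v #13) → L (u #13, v #14) → H (u #15, v #15) → E (u #16, v #16) → L (u #17, v #17); all 15 characters appear in both, in order. Since dp[17][17] = 15, nothing longer is possible.

15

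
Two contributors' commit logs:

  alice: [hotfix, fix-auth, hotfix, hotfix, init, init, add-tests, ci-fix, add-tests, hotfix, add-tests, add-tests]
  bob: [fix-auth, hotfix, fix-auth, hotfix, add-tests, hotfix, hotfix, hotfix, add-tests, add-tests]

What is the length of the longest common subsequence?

7

One common subsequence of length 7: hotfix at alice[1]=bob[2], then fix-auth at alice[2]=bob[3], then hotfix at alice[3]=bob[6], then hotfix at alice[4]=bob[7], then hotfix at alice[10]=bob[8], then add-tests at alice[11]=bob[9], then add-tests at alice[12]=bob[10]. dp[12][10] = 7 confirms this is the maximum.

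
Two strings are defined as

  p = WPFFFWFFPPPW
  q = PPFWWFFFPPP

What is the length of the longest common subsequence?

8

Pick P at p[2]=q[2], then F at p[3]=q[3], then F at p[5]=q[6], then F at p[7]=q[7], then F at p[8]=q[8], then P at p[9]=q[9], then P at p[10]=q[10], then P at p[11]=q[11]; all 8 characters appear in both, in order. Since dp[12][11] = 8, nothing longer is possible.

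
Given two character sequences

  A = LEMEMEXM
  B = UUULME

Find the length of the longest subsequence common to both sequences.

3

Taking L (A #1, B #4), M (A #5, B #5), E (A #6, B #6) gives a common subsequence of length 3, and the DP table's final entry dp[8][6] is also 3, so no common subsequence is longer.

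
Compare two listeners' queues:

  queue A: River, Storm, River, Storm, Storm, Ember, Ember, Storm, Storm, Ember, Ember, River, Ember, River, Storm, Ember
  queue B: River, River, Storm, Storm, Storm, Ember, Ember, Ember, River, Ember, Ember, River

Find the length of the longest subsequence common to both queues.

Match River (queue A #1, queue B #2), then Storm (queue A #2, queue B #3), then Storm (queue A #4, queue B #4), then Storm (queue A #5, queue B #5), then Ember (queue A #6, queue B #6), then Ember (queue A #7, queue B #7), then Ember (queue A #10, queue B #8), then Ember (queue A #11, queue B #10), then Ember (queue A #13, queue B #11), then River (queue A #14, queue B #12) — 10 songs in the same relative order in both. Since dp[16][12] = 10, nothing longer is possible.

10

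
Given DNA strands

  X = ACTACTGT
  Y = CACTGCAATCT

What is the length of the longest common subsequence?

6

Let dp[i][j] be the LCS length of the first i bases of X and the first j bases of Y. dp[i][j] = dp[i-1][j-1]+1 when the i-th and j-th bases match, else max(dp[i-1][j], dp[i][j-1]).
    ·  C  A  C  T  G  C  A  A  T  C  T
 ·  0  0  0  0  0  0  0  0  0  0  0  0
 A  0  0  1  1  1  1  1  1  1  1  1  1
 C  0  1  1  2  2  2  2  2  2  2  2  2
 T  0  1  1  2  3  3  3  3  3  3  3  3
 A  0  1  2  2  3  3  3  4  4  4  4  4
 C  0  1  2  3  3  3  4  4  4  4  5  5
 T  0  1  2  3  4  4  4  4  4  5  5  6
 G  0  1  2  3  4  5  5  5  5  5  5  6
 T  0  1  2  3  4  5  5  5  5  6  6  6
dp[8][11] = 6. One LCS (by backtracking along matches): ACTACT.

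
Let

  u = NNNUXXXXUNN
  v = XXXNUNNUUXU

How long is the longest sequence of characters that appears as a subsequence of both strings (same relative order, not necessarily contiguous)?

6

One common subsequence of length 6: N [1,4], then N [2,6], then N [3,7], then U [4,9], then X [8,10], then U [9,11], and the DP table's final entry dp[11][11] is also 6, so no common subsequence is longer.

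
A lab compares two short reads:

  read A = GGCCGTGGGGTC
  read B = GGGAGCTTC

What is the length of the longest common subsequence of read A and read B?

Let dp[i][j] be the LCS length of the first i bases of read A and the first j bases of read B. dp[i][j] = dp[i-1][j-1]+1 when the i-th and j-th bases match, else max(dp[i-1][j], dp[i][j-1]).
    ·  G  G  G  A  G  C  T  T  C
 ·  0  0  0  0  0  0  0  0  0  0
 G  0  1  1  1  1  1  1  1  1  1
 G  0  1  2  2  2  2  2  2  2  2
 C  0  1  2  2  2  2  3  3  3  3
 C  0  1  2  2  2  2  3  3  3  4
 G  0  1  2  3  3  3  3  3  3  4
 T  0  1  2  3  3  3  3  4  4  4
 G  0  1  2  3  3  4  4  4  4  4
 G  0  1  2  3  3  4  4  4  4  4
 G  0  1  2  3  3  4  4  4  4  4
 G  0  1  2  3  3  4  4  4  4  4
 T  0  1  2  3  3  4  4  5  5  5
 C  0  1  2  3  3  4  5  5  5  6
dp[12][9] = 6. One LCS (by backtracking along matches): GGCTTC.

6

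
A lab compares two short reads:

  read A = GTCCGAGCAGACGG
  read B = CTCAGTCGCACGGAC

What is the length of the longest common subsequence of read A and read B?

Pick T [2,2] → C [4,3] → A [6,4] → G [7,5] → C [8,7] → G [10,8] → A [11,10] → C [12,11] → G [13,12] → G [14,13]; all 10 bases appear in both, in order. dp[14][15] = 10 confirms this is the maximum.

10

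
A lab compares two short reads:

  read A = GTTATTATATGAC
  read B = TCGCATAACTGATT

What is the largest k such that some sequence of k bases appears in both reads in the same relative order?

8

One common subsequence of length 8: G (read A #1, read B #3) → A (read A #4, read B #5) → T (read A #6, read B #6) → A (read A #7, read B #7) → A (read A #9, read B #8) → T (read A #10, read B #10) → G (read A #11, read B #11) → A (read A #12, read B #12). Since dp[13][14] = 8, nothing longer is possible.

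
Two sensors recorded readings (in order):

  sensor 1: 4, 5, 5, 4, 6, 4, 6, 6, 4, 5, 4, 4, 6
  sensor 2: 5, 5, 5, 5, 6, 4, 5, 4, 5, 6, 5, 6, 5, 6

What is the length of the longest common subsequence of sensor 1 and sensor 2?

8

Taking 5 at sensor 1[2]=sensor 2[3], 5 at sensor 1[3]=sensor 2[4], 4 at sensor 1[4]=sensor 2[6], 4 at sensor 1[6]=sensor 2[8], 6 at sensor 1[7]=sensor 2[10], 6 at sensor 1[8]=sensor 2[12], 5 at sensor 1[10]=sensor 2[13], 6 at sensor 1[13]=sensor 2[14] gives a common subsequence of length 8, and the DP table's final entry dp[13][14] is also 8, so no common subsequence is longer.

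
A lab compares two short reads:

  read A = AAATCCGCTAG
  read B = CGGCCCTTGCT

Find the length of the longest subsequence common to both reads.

5

Let dp[i][j] be the LCS length of the first i bases of read A and the first j bases of read B. dp[i][j] = dp[i-1][j-1]+1 when the i-th and j-th bases match, else max(dp[i-1][j], dp[i][j-1]).
    ·  C  G  G  C  C  C  T  T  G  C  T
 ·  0  0  0  0  0  0  0  0  0  0  0  0
 A  0  0  0  0  0  0  0  0  0  0  0  0
 A  0  0  0  0  0  0  0  0  0  0  0  0
 A  0  0  0  0  0  0  0  0  0  0  0  0
 T  0  0  0  0  0  0  0  1  1  1  1  1
 C  0  1  1  1  1  1  1  1  1  1  2  2
 C  0  1  1  1  2  2  2  2  2  2  2  2
 G  0  1  2  2  2  2  2  2  2  3  3  3
 C  0  1  2  2  3  3  3  3  3  3  4  4
 T  0  1  2  2  3  3  3  4  4  4  4  5
 A  0  1  2  2  3  3  3  4  4  4  4  5
 G  0  1  2  3  3  3  3  4  4  5  5  5
dp[11][11] = 5. One LCS (by backtracking along matches): CCGCT.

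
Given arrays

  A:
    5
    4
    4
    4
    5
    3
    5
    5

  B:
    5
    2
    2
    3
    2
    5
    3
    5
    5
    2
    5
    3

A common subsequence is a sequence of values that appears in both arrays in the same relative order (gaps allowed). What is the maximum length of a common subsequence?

5

Let dp[i][j] be the LCS length of the first i values of A and the first j values of B. dp[i][j] = dp[i-1][j-1]+1 when the i-th and j-th values match, else max(dp[i-1][j], dp[i][j-1]).
    ·  5  2  2  3  2  5  3  5  5  2  5  3
 ·  0  0  0  0  0  0  0  0  0  0  0  0  0
 5  0  1  1  1  1  1  1  1  1  1  1  1  1
 4  0  1  1  1  1  1  1  1  1  1  1  1  1
 4  0  1  1  1  1  1  1  1  1  1  1  1  1
 4  0  1  1  1  1  1  1  1  1  1  1  1  1
 5  0  1  1  1  1  1  2  2  2  2  2  2  2
 3  0  1  1  1  2  2  2  3  3  3  3  3  3
 5  0  1  1  1  2  2  3  3  4  4  4  4  4
 5  0  1  1  1  2  2  3  3  4  5  5  5  5
dp[8][12] = 5. One LCS (by backtracking along matches): 5, 5, 3, 5, 5.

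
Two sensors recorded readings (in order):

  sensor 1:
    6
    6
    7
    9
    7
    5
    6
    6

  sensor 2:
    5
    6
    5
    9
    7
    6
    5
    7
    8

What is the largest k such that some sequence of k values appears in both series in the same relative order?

4

Pick 6 (sensor 1 #1, sensor 2 #2), then 9 (sensor 1 #4, sensor 2 #4), then 7 (sensor 1 #5, sensor 2 #5), then 5 (sensor 1 #6, sensor 2 #7); all 4 values appear in both, in order. The LCS DP gives dp[8][9] = 4, so this is optimal.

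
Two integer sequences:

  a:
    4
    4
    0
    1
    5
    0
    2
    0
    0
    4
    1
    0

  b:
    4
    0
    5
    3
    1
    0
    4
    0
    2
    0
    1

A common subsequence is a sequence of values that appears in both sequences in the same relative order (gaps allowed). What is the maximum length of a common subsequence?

Let dp[i][j] be the LCS length of the first i values of a and the first j values of b. dp[i][j] = dp[i-1][j-1]+1 when the i-th and j-th values match, else max(dp[i-1][j], dp[i][j-1]).
    ·  4  0  5  3  1  0  4  0  2  0  1
 ·  0  0  0  0  0  0  0  0  0  0  0  0
 4  0  1  1  1  1  1  1  1  1  1  1  1
 4  0  1  1  1  1  1  1  2  2  2  2  2
 0  0  1  2  2  2  2  2  2  3  3  3  3
 1  0  1  2  2  2  3  3  3  3  3  3  4
 5  0  1  2  3  3  3  3  3  3  3  3  4
 0  0  1  2  3  3  3  4  4  4  4  4  4
 2  0  1  2  3  3  3  4  4  4  5  5  5
 0  0  1  2  3  3  3  4  4  5  5  6  6
 0  0  1  2  3  3  3  4  4  5  5  6  6
 4  0  1  2  3  3  3  4  5  5  5  6  6
 1  0  1  2  3  3  4  4  5  5  5  6  7
 0  0  1  2  3  3  4  5  5  6  6  6  7
dp[12][11] = 7. One LCS (by backtracking along matches): 4, 0, 1, 0, 2, 0, 1.

7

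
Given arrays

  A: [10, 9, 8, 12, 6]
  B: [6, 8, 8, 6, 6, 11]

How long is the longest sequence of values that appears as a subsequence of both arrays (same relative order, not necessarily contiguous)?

One common subsequence of length 2: 8 at A[3]=B[3], then 6 at A[5]=B[5], and the DP table's final entry dp[5][6] is also 2, so no common subsequence is longer.

2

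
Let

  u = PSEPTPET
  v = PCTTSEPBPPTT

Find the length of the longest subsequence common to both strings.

Let dp[i][j] be the LCS length of the first i characters of u and the first j characters of v. dp[i][j] = dp[i-1][j-1]+1 when the i-th and j-th characters match, else max(dp[i-1][j], dp[i][j-1]).
    ·  P  C  T  T  S  E  P  B  P  P  T  T
 ·  0  0  0  0  0  0  0  0  0  0  0  0  0
 P  0  1  1  1  1  1  1  1  1  1  1  1  1
 S  0  1  1  1  1  2  2  2  2  2  2  2  2
 E  0  1  1  1  1  2  3  3  3  3  3  3  3
 P  0  1  1  1  1  2  3  4  4  4  4  4  4
 T  0  1  1  2  2  2  3  4  4  4  4  5  5
 P  0  1  1  2  2  2  3  4  4  5  5  5  5
 E  0  1  1  2  2  2  3  4  4  5  5  5  5
 T  0  1  1  2  3  3  3  4  4  5  5  6  6
dp[8][12] = 6. One LCS (by backtracking along matches): PSEPTT.

6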